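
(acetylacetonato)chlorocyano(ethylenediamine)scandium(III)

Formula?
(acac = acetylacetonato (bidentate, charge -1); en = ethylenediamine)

Ligands: 1 chloro (Cl, -1), 1 acetylacetonato (acac, -1), 1 cyano (CN, -1), 1 ethylenediamine (en, neutral). Ligand charge sum = -3.
With Sc in oxidation state +3, the complex ion is [Sc...].

[Sc(acac)Cl(CN)(en)]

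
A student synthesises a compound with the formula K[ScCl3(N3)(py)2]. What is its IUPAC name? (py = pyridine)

potassium azidotrichlorobis(pyridine)scandate(III)

The 1 potassium counter-ion carries a total charge of +1, so each complex ion is 1−.
Ligand charges: 2×pyridine (neutral), 1×azido (-1 each), 3×chloro (-1 each); total -4. So Sc + (-4) = 1−, giving Sc = +3.
The complex ion is anionic, so scandium takes the -ate form scandate(III).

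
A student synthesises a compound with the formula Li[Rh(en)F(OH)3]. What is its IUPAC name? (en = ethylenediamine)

The 1 lithium counter-ion carries a total charge of +1, so each complex ion is 1−.
Ligand charges: 3×hydroxo (-1 each), 1×fluoro (-1 each), 1×ethylenediamine (neutral); total -4. So Rh + (-4) = 1−, giving Rh = +3.
Ligands are named alphabetically: ethylenediamine before fluoro before hydroxo.
The complex ion is anionic, so rhodium takes the -ate form rhodate(III).

lithium (ethylenediamine)fluorotrihydroxorhodate(III)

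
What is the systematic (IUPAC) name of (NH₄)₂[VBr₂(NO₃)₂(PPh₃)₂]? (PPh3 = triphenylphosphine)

ammonium dibromodinitratobis(triphenylphosphine)vanadate(II)

The 2 ammonium counter-ions carry a total charge of +2, so each complex ion is 2−.
Ligand charges: 2×nitrato (-1 each), 2×triphenylphosphine (neutral), 2×bromo (-1 each); total -4. So V + (-4) = 2−, giving V = +2.
Ligands are named alphabetically: bromo before nitrato before triphenylphosphine.
The complex ion is anionic, so vanadium takes the -ate form vanadate(II).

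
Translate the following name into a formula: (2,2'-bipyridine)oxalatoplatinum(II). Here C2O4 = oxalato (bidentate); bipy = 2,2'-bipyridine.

[Pt(bipy)(C2O4)]

Ligands: 1 oxalato (C2O4, -2), 1 2,2'-bipyridine (bipy, neutral). Ligand charge sum = -2.
With Pt in oxidation state +2, the complex ion is [Pt...].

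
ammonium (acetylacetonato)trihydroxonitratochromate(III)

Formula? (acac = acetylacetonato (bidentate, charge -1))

(NH4)2[Cr(acac)(NO3)(OH)3]

Ligands: 1 acetylacetonato (acac, -1), 1 nitrato (NO3, -1), 3 hydroxo (OH, -1). Ligand charge sum = -5.
With Cr in oxidation state +3, the complex ion is [Cr...]^2−.
Charge balance with ammonium (+1) requires 1 complex ion per 2 ammonium.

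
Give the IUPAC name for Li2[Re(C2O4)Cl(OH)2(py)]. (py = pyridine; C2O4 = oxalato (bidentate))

The 2 lithium counter-ions carry a total charge of +2, so each complex ion is 2−.
Ligand charges: 1×pyridine (neutral), 2×hydroxo (-1 each), 1×oxalato (-2 each), 1×chloro (-1 each); total -5. So Re + (-5) = 2−, giving Re = +3.
The complex ion is anionic, so rhenium takes the -ate form rhenate(III).

lithium chlorodihydroxooxalato(pyridine)rhenate(III)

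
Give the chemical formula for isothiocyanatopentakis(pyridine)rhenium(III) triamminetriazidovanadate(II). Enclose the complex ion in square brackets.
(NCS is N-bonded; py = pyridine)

Cation [Re…]: ligand charges -1, Re(III) ⇒ ion charge 2+.
Anion [V…]: ligand charges -3, V(II) ⇒ ion charge 1−.
One 2+ cation requires 2 of the 1− anion.

[Re(NCS)(py)5][V(N3)3(NH3)3]2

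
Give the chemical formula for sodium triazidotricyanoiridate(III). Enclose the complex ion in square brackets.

Na3[Ir(CN)3(N3)3]

Ligands: 3 cyano (CN, -1), 3 azido (N3, -1). Ligand charge sum = -6.
With Ir in oxidation state +3, the complex ion is [Ir...]^3−.
Charge balance with sodium (+1) requires 1 complex ion per 3 sodium.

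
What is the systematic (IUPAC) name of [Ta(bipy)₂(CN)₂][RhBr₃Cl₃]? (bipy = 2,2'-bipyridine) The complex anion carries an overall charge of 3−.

bis(2,2'-bipyridine)dicyanotantalum(V) tribromotrichlororhodate(III)

The complex anion is given as 3−; its ligand charges sum to -6, so Rh = +3.
A 1:1 salt means the cation carries the equal and opposite charge, 3+.
Cation: ligand charges sum to -2; for the ion to be 3+, Ta = +5.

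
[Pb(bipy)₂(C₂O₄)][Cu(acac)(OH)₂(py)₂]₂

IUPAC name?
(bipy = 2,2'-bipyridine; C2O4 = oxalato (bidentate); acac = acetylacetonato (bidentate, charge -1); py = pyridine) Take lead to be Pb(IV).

Pb is given as +4; the cation's ligand charges sum to -2, so the complex cation is 2+.
With 2 anions per cation, each anion must be 2/2 = 1−.
Anion: ligand charges sum to -3; for the ion to be 1−, Cu = +2.

bis(2,2'-bipyridine)oxalatolead(IV) (acetylacetonato)dihydroxobis(pyridine)cuprate(II)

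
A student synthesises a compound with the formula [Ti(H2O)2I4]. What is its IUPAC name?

There is no counter-ion, so the complex is neutral overall.
Ligand charges: 2×aqua (neutral), 4×iodo (-1 each); total -4. So Ti + (-4) = 0, giving Ti = +4.
Ligands are named alphabetically: aqua before iodo.

diaquatetraiodotitanium(IV)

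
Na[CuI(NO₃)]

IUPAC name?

The 1 sodium counter-ion carries a total charge of +1, so each complex ion is 1−.
Ligand charges: 1×nitrato (-1 each), 1×iodo (-1 each); total -2. So Cu + (-2) = 1−, giving Cu = +1.
The complex ion is anionic, so copper takes the -ate form cuprate(I).

sodium iodonitratocuprate(I)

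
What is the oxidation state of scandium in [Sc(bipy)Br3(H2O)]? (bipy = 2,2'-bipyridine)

+3

No counter-ion: the bracketed complex is neutral.
Ligand charges: 1×H2O neutral; 3×Br = -3; 1×bipy neutral; sum -3.
Sc + (-3) = 0 ⇒ Sc is +3.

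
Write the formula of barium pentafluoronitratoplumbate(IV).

Ligands: 5 fluoro (F, -1), 1 nitrato (NO3, -1). Ligand charge sum = -6.
With Pb in oxidation state +4, the complex ion is [Pb...]^2−.
Charge balance with barium (+2) requires 1 complex ion per 1 barium.

Ba[PbF5(NO3)]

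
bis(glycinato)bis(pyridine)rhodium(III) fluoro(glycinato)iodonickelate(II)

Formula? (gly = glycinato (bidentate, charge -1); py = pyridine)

Cation [Rh…]: ligand charges -2, Rh(III) ⇒ ion charge 1+.
Anion [Ni…]: ligand charges -3, Ni(II) ⇒ ion charge 1−.
One 1+ cation balances one 1− anion.

[Rh(gly)2(py)2][NiF(gly)I]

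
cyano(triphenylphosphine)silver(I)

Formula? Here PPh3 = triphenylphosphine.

[Ag(CN)(PPh3)]

Ligands: 1 cyano (CN, -1), 1 triphenylphosphine (PPh3, neutral). Ligand charge sum = -1.
With Ag in oxidation state +1, the complex ion is [Ag...].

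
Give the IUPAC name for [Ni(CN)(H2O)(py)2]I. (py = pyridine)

aquacyanobis(pyridine)nickel(II) iodide

The 1 iodide counter-ion carries a total charge of -1, so each complex ion is 1+.
Ligand charges: 1×cyano (-1 each), 1×aqua (neutral), 2×pyridine (neutral); total -1. So Ni + (-1) = 1+, giving Ni = +2.
Ligands are named alphabetically: aqua before cyano before pyridine.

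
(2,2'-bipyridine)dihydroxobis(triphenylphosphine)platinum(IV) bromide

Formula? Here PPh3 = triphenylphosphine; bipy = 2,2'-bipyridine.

[Pt(bipy)(OH)2(PPh3)2]Br2

Ligands: 2 hydroxo (OH, -1), 2 triphenylphosphine (PPh3, neutral), 1 2,2'-bipyridine (bipy, neutral). Ligand charge sum = -2.
With Pt in oxidation state +4, the complex ion is [Pt...]^2+.
Charge balance with bromide (-1) requires 1 complex ion per 2 bromide.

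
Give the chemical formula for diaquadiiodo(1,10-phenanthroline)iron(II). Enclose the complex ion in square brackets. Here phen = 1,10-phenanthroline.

Ligands: 2 iodo (I, -1), 1 1,10-phenanthroline (phen, neutral), 2 aqua (H2O, neutral). Ligand charge sum = -2.
With Fe in oxidation state +2, the complex ion is [Fe...].

[Fe(H2O)2I2(phen)]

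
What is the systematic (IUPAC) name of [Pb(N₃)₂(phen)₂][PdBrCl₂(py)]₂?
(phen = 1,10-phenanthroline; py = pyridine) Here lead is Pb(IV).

Pb is given as +4; the cation's ligand charges sum to -2, so the complex cation is 2+.
With 2 anions per cation, each anion must be 2/2 = 1−.
Anion: ligand charges sum to -3; for the ion to be 1−, Pd = +2.

diazidobis(1,10-phenanthroline)lead(IV) bromodichloro(pyridine)palladate(II)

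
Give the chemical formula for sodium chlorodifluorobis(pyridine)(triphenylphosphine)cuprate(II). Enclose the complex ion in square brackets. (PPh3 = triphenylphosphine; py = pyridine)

Ligands: 1 chloro (Cl, -1), 2 fluoro (F, -1), 1 triphenylphosphine (PPh3, neutral), 2 pyridine (py, neutral). Ligand charge sum = -3.
With Cu in oxidation state +2, the complex ion is [Cu...]^1−.
Charge balance with sodium (+1) requires 1 complex ion per 1 sodium.

Na[CuClF2(PPh3)(py)2]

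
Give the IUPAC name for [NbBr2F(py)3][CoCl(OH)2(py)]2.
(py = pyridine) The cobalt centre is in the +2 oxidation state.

Both ions are complex: the cation is named first with the plain metal name, the anion second with the -ate form; each ion's ligands are alphabetised independently.
Co is given as +2; the anion's ligand charges sum to -3, so the complex anion is 1−.
With 2 anions per cation, the cation must be 2×1 = 2+.
Cation: ligand charges sum to -3; for the ion to be 2+, Nb = +5.

dibromofluorotris(pyridine)niobium(V) chlorodihydroxo(pyridine)cobaltate(II)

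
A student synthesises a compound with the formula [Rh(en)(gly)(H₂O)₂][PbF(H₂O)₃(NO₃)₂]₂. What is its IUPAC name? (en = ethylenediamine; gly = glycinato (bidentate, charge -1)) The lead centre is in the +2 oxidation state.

diaqua(ethylenediamine)(glycinato)rhodium(III) triaquafluorodinitratoplumbate(II)

Pb is given as +2; the anion's ligand charges sum to -3, so the complex anion is 1−.
With 2 anions per cation, the cation must be 2×1 = 2+.
Cation: ligand charges sum to -1; for the ion to be 2+, Rh = +3.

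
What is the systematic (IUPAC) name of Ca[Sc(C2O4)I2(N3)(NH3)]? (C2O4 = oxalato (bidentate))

The 1 calcium counter-ion carries a total charge of +2, so each complex ion is 2−.
Ligand charges: 1×oxalato (-2 each), 1×azido (-1 each), 2×iodo (-1 each), 1×ammine (neutral); total -5. So Sc + (-5) = 2−, giving Sc = +3.
Ligands are named alphabetically: ammine before azido before iodo before oxalato.
The complex ion is anionic, so scandium takes the -ate form scandate(III).

calcium ammineazidodiiodooxalatoscandate(III)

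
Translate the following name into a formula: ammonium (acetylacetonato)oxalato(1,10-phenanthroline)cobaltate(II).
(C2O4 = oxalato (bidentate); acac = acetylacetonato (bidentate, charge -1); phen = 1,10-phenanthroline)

NH4[Co(acac)(C2O4)(phen)]

Ligands: 1 oxalato (C2O4, -2), 1 acetylacetonato (acac, -1), 1 1,10-phenanthroline (phen, neutral). Ligand charge sum = -3.
With Co in oxidation state +2, the complex ion is [Co...]^1−.
Charge balance with ammonium (+1) requires 1 complex ion per 1 ammonium.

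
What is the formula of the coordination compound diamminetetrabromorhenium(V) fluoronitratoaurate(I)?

[ReBr4(NH3)2][AuF(NO3)]

Cation [Re…]: ligand charges -4, Re(V) ⇒ ion charge 1+.
Anion [Au…]: ligand charges -2, Au(I) ⇒ ion charge 1−.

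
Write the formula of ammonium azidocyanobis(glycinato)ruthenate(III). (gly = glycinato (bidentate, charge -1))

NH4[Ru(CN)(gly)2(N3)]

Ligands: 1 azido (N3, -1), 1 cyano (CN, -1), 2 glycinato (gly, -1). Ligand charge sum = -4.
Charge balance with ammonium (+1) requires 1 complex ion per 1 ammonium.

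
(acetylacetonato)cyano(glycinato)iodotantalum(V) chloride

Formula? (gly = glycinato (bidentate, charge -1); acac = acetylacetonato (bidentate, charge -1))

[Ta(acac)(CN)(gly)I]Cl

Ligands: 1 iodo (I, -1), 1 cyano (CN, -1), 1 glycinato (gly, -1), 1 acetylacetonato (acac, -1). Ligand charge sum = -4.
With Ta in oxidation state +5, the complex ion is [Ta...]^1+.
Charge balance with chloride (-1) requires 1 complex ion per 1 chloride.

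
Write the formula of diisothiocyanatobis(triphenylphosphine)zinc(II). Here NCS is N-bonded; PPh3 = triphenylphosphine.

Ligands: 2 isothiocyanato (NCS, -1), 2 triphenylphosphine (PPh3, neutral). Ligand charge sum = -2.
With Zn in oxidation state +2, the complex ion is [Zn...].

[Zn(NCS)2(PPh3)2]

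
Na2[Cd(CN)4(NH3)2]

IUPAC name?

sodium diamminetetracyanocadmate(II)

The 2 sodium counter-ions carry a total charge of +2, so each complex ion is 2−.
Ligand charges: 2×ammine (neutral), 4×cyano (-1 each); total -4. So Cd + (-4) = 2−, giving Cd = +2.
Ligands are named alphabetically: ammine before cyano.
The complex ion is anionic, so cadmium takes the -ate form cadmate(II).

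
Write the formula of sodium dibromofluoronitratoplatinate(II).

Ligands: 1 fluoro (F, -1), 2 bromo (Br, -1), 1 nitrato (NO3, -1). Ligand charge sum = -4.
With Pt in oxidation state +2, the complex ion is [Pt...]^2−.
Charge balance with sodium (+1) requires 1 complex ion per 2 sodium.

Na2[PtBr2F(NO3)]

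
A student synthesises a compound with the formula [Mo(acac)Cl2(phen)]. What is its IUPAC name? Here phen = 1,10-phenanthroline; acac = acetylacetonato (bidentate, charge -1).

(acetylacetonato)dichloro(1,10-phenanthroline)molybdenum(III)

There is no counter-ion, so the complex is neutral overall.
Ligand charges: 1×1,10-phenanthroline (neutral), 1×acetylacetonato (-1 each), 2×chloro (-1 each); total -3. So Mo + (-3) = 0, giving Mo = +3.
Ligands are named alphabetically: acetylacetonato before chloro before phenanthroline.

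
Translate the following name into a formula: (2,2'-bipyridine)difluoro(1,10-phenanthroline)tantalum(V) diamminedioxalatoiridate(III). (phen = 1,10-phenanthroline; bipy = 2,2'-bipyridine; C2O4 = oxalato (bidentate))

[Ta(bipy)F2(phen)][Ir(C2O4)2(NH3)2]3

Cation [Ta…]: ligand charges -2, Ta(V) ⇒ ion charge 3+.
Anion [Ir…]: ligand charges -4, Ir(III) ⇒ ion charge 1−.
One 3+ cation requires 3 of the 1− anion.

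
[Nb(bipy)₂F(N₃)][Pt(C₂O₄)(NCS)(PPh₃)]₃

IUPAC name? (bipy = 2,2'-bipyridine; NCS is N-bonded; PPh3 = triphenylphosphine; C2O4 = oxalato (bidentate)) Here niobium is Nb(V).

azidobis(2,2'-bipyridine)fluoroniobium(V) isothiocyanatooxalato(triphenylphosphine)platinate(II)

Both ions are complex: the cation is named first with the plain metal name, the anion second with the -ate form; each ion's ligands are alphabetised independently.
Nb is given as +5; the cation's ligand charges sum to -2, so the complex cation is 3+.
With 3 anions per cation, each anion must be 3/3 = 1−.
Anion: ligand charges sum to -3; for the ion to be 1−, Pt = +2.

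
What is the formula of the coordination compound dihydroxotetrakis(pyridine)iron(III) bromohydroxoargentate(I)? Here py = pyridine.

Cation [Fe…]: ligand charges -2, Fe(III) ⇒ ion charge 1+.
Anion [Ag…]: ligand charges -2, Ag(I) ⇒ ion charge 1−.
One 1+ cation balances one 1− anion.

[Fe(OH)2(py)4][AgBr(OH)]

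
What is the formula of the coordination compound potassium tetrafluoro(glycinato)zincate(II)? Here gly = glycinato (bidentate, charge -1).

Ligands: 1 glycinato (gly, -1), 4 fluoro (F, -1). Ligand charge sum = -5.
With Zn in oxidation state +2, the complex ion is [Zn...]^3−.
Charge balance with potassium (+1) requires 1 complex ion per 3 potassium.

K3[ZnF4(gly)]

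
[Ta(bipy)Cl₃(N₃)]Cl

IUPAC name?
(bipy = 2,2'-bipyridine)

azido(2,2'-bipyridine)trichlorotantalum(V) chloride

The 1 chloride counter-ion carries a total charge of -1, so each complex ion is 1+.
Ligand charges: 1×azido (-1 each), 1×2,2'-bipyridine (neutral), 3×chloro (-1 each); total -4. So Ta + (-4) = 1+, giving Ta = +5.
Ligands are named alphabetically: azido before bipyridine before chloro.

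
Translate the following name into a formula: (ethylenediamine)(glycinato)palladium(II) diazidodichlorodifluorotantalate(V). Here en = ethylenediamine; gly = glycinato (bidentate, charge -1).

Cation [Pd…]: ligand charges -1, Pd(II) ⇒ ion charge 1+.
Anion [Ta…]: ligand charges -6, Ta(V) ⇒ ion charge 1−.
One 1+ cation balances one 1− anion.

[Pd(en)(gly)][TaCl2F2(N3)2]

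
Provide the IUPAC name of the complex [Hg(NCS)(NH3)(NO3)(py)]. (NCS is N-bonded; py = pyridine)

There is no counter-ion, so the complex is neutral overall.
Ligand charges: 1×isothiocyanato (-1 each), 1×nitrato (-1 each), 1×ammine (neutral), 1×pyridine (neutral); total -2. So Hg + (-2) = 0, giving Hg = +2.
Ligands are named alphabetically: ammine before isothiocyanato before nitrato before pyridine.

ammineisothiocyanatonitrato(pyridine)mercury(II)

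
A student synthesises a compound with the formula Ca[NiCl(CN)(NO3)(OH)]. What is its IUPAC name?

calcium chlorocyanohydroxonitratonickelate(II)

The 1 calcium counter-ion carries a total charge of +2, so each complex ion is 2−.
Ligand charges: 1×hydroxo (-1 each), 1×chloro (-1 each), 1×cyano (-1 each), 1×nitrato (-1 each); total -4. So Ni + (-4) = 2−, giving Ni = +2.
Ligands are named alphabetically: chloro before cyano before hydroxo before nitrato.
The complex ion is anionic, so nickel takes the -ate form nickelate(II).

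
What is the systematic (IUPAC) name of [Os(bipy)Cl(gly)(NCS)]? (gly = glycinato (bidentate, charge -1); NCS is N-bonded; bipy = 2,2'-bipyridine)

(2,2'-bipyridine)chloro(glycinato)isothiocyanatoosmium(III)

There is no counter-ion, so the complex is neutral overall.
Ligand charges: 1×glycinato (-1 each), 1×isothiocyanato (-1 each), 1×2,2'-bipyridine (neutral), 1×chloro (-1 each); total -3. So Os + (-3) = 0, giving Os = +3.
Ligands are named alphabetically: bipyridine before chloro before glycinato before isothiocyanato.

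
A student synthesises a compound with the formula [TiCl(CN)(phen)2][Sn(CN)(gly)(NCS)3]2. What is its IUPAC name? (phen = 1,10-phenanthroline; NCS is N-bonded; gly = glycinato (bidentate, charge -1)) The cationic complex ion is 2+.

chlorocyanobis(1,10-phenanthroline)titanium(IV) cyano(glycinato)triisothiocyanatostannate(IV)

The complex cation is given as 2+; its ligand charges sum to -2, so Ti = +4.
With 2 anions per cation, each anion must be 2/2 = 1−.
Anion: ligand charges sum to -5; for the ion to be 1−, Sn = +4.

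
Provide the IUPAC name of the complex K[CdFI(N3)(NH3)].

potassium ammineazidofluoroiodocadmate(II)

The 1 potassium counter-ion carries a total charge of +1, so each complex ion is 1−.
Ligand charges: 1×ammine (neutral), 1×fluoro (-1 each), 1×azido (-1 each), 1×iodo (-1 each); total -3. So Cd + (-3) = 1−, giving Cd = +2.
Ligands are named alphabetically: ammine before azido before fluoro before iodo.
The complex ion is anionic, so cadmium takes the -ate form cadmate(II).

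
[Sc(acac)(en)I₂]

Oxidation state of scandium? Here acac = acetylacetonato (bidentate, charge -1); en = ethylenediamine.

No counter-ion: the bracketed complex is neutral.
Ligand charges: 2×I = -2; 1×acac = -1; 1×en neutral; sum -3.
Sc + (-3) = 0 ⇒ Sc is +3.

+3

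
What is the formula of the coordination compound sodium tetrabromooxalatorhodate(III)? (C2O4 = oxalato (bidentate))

Na3[RhBr4(C2O4)]

Ligands: 4 bromo (Br, -1), 1 oxalato (C2O4, -2). Ligand charge sum = -6.
With Rh in oxidation state +3, the complex ion is [Rh...]^3−.
Charge balance with sodium (+1) requires 1 complex ion per 3 sodium.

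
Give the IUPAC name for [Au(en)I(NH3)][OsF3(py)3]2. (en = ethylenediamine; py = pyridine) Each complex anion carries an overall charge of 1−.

ammine(ethylenediamine)iodogold(III) trifluorotris(pyridine)osmate(II)

Both ions are complex: the cation is named first with the plain metal name, the anion second with the -ate form; each ion's ligands are alphabetised independently.
The complex anion is given as 1−; its ligand charges sum to -3, so Os = +2.
With 2 anions per cation, the cation must be 2×1 = 2+.
Cation: ligand charges sum to -1; for the ion to be 2+, Au = +3.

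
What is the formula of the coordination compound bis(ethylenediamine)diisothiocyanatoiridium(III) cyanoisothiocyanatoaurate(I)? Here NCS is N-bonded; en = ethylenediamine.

Cation [Ir…]: ligand charges -2, Ir(III) ⇒ ion charge 1+.
Anion [Au…]: ligand charges -2, Au(I) ⇒ ion charge 1−.

[Ir(en)2(NCS)2][Au(CN)(NCS)]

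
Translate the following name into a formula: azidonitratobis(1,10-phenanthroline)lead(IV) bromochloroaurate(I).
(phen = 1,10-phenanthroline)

[Pb(N3)(NO3)(phen)2][AuBrCl]2

Cation [Pb…]: ligand charges -2, Pb(IV) ⇒ ion charge 2+.
Anion [Au…]: ligand charges -2, Au(I) ⇒ ion charge 1−.
One 2+ cation requires 2 of the 1− anion.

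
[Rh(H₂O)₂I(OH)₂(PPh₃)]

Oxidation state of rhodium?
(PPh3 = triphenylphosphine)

+3

No counter-ion: the bracketed complex is neutral.
Ligand charges: 2×OH = -2; 2×H2O neutral; 1×PPh3 neutral; 1×I = -1; sum -3.
Rh + (-3) = 0 ⇒ Rh is +3.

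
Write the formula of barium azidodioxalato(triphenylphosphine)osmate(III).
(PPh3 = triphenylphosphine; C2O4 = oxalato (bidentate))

Ligands: 1 triphenylphosphine (PPh3, neutral), 1 azido (N3, -1), 2 oxalato (C2O4, -2). Ligand charge sum = -5.
With Os in oxidation state +3, the complex ion is [Os...]^2−.
Charge balance with barium (+2) requires 1 complex ion per 1 barium.

Ba[Os(C2O4)2(N3)(PPh3)]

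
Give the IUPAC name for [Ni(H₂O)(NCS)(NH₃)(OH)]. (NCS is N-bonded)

ammineaquahydroxoisothiocyanatonickel(II)

There is no counter-ion, so the complex is neutral overall.
Ligand charges: 1×ammine (neutral), 1×isothiocyanato (-1 each), 1×hydroxo (-1 each), 1×aqua (neutral); total -2. So Ni + (-2) = 0, giving Ni = +2.
Ligands are named alphabetically: ammine before aqua before hydroxo before isothiocyanato.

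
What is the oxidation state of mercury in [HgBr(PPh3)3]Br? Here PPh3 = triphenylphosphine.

1 bromide outside the brackets (-1 each) → the complex ion is 1+.
Ligand charges: 3×PPh3 neutral; 1×Br = -1; sum -1.
Hg + (-1) = 1+ ⇒ Hg is +2.

+2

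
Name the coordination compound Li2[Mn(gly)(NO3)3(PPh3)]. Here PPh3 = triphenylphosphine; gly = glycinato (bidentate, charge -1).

The 2 lithium counter-ions carry a total charge of +2, so each complex ion is 2−.
Ligand charges: 1×triphenylphosphine (neutral), 3×nitrato (-1 each), 1×glycinato (-1 each); total -4. So Mn + (-4) = 2−, giving Mn = +2.
Ligands are named alphabetically: glycinato before nitrato before triphenylphosphine.
The complex ion is anionic, so manganese takes the -ate form manganate(II).

lithium (glycinato)trinitrato(triphenylphosphine)manganate(II)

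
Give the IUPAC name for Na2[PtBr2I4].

The 2 sodium counter-ions carry a total charge of +2, so each complex ion is 2−.
Ligand charges: 2×bromo (-1 each), 4×iodo (-1 each); total -6. So Pt + (-6) = 2−, giving Pt = +4.
Ligands are named alphabetically: bromo before iodo.
The complex ion is anionic, so platinum takes the -ate form platinate(IV).

sodium dibromotetraiodoplatinate(IV)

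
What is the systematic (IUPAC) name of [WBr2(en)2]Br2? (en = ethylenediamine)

dibromobis(ethylenediamine)tungsten(IV) bromide

The 2 bromide counter-ions carry a total charge of -2, so each complex ion is 2+.
Ligand charges: 2×ethylenediamine (neutral), 2×bromo (-1 each); total -2. So W + (-2) = 2+, giving W = +4.
Ligands are named alphabetically: bromo before ethylenediamine.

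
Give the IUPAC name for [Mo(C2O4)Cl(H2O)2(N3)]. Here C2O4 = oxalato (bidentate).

diaquaazidochlorooxalatomolybdenum(IV)

There is no counter-ion, so the complex is neutral overall.
Ligand charges: 2×aqua (neutral), 1×oxalato (-2 each), 1×azido (-1 each), 1×chloro (-1 each); total -4. So Mo + (-4) = 0, giving Mo = +4.
Ligands are named alphabetically: aqua before azido before chloro before oxalato.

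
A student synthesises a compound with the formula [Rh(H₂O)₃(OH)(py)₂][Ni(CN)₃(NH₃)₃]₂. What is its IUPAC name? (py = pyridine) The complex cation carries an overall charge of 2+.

Both ions are complex: the cation is named first with the plain metal name, the anion second with the -ate form; each ion's ligands are alphabetised independently.
The complex cation is given as 2+; its ligand charges sum to -1, so Rh = +3.
With 2 anions per cation, each anion must be 2/2 = 1−.
Anion: ligand charges sum to -3; for the ion to be 1−, Ni = +2.

triaquahydroxobis(pyridine)rhodium(III) triamminetricyanonickelate(II)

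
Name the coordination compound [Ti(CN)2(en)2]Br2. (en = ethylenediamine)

The 2 bromide counter-ions carry a total charge of -2, so each complex ion is 2+.
Ligand charges: 2×ethylenediamine (neutral), 2×cyano (-1 each); total -2. So Ti + (-2) = 2+, giving Ti = +4.
Ligands are named alphabetically: cyano before ethylenediamine.

dicyanobis(ethylenediamine)titanium(IV) bromide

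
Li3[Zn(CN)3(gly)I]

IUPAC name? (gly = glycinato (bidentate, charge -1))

lithium tricyano(glycinato)iodozincate(II)

The 3 lithium counter-ions carry a total charge of +3, so each complex ion is 3−.
Ligand charges: 3×cyano (-1 each), 1×iodo (-1 each), 1×glycinato (-1 each); total -5. So Zn + (-5) = 3−, giving Zn = +2.
Ligands are named alphabetically: cyano before glycinato before iodo.
The complex ion is anionic, so zinc takes the -ate form zincate(II).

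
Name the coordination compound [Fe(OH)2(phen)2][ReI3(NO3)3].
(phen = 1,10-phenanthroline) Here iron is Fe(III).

Both ions are complex: the cation is named first with the plain metal name, the anion second with the -ate form; each ion's ligands are alphabetised independently.
Fe is given as +3; the cation's ligand charges sum to -2, so the complex cation is 1+.
A 1:1 salt means the anion carries the equal and opposite charge, 1−.
Anion: ligand charges sum to -6; for the ion to be 1−, Re = +5.

dihydroxobis(1,10-phenanthroline)iron(III) triiodotrinitratorhenate(V)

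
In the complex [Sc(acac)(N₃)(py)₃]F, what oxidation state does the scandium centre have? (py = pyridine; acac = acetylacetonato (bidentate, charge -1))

+3

1 fluoride outside the brackets (-1 each) → the complex ion is 1+.
Ligand charges: 3×py neutral; 1×acac = -1; 1×N3 = -1; sum -2.
Sc + (-2) = 1+ ⇒ Sc is +3.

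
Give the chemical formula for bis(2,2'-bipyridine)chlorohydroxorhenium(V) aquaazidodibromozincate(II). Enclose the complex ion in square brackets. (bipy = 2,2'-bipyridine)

[Re(bipy)2Cl(OH)][ZnBr2(H2O)(N3)]3

Cation [Re…]: ligand charges -2, Re(V) ⇒ ion charge 3+.
Anion [Zn…]: ligand charges -3, Zn(II) ⇒ ion charge 1−.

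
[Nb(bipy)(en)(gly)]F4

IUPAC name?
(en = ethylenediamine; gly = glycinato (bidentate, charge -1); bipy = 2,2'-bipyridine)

(2,2'-bipyridine)(ethylenediamine)(glycinato)niobium(V) fluoride

The 4 fluoride counter-ions carry a total charge of -4, so each complex ion is 4+.
Ligand charges: 1×ethylenediamine (neutral), 1×glycinato (-1 each), 1×2,2'-bipyridine (neutral); total -1. So Nb + (-1) = 4+, giving Nb = +5.
Ligands are named alphabetically: bipyridine before ethylenediamine before glycinato.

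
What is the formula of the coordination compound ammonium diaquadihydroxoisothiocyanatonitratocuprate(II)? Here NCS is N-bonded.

Ligands: 1 nitrato (NO3, -1), 2 hydroxo (OH, -1), 1 isothiocyanato (NCS, -1), 2 aqua (H2O, neutral). Ligand charge sum = -4.
With Cu in oxidation state +2, the complex ion is [Cu...]^2−.
Charge balance with ammonium (+1) requires 1 complex ion per 2 ammonium.

(NH4)2[Cu(H2O)2(NCS)(NO3)(OH)2]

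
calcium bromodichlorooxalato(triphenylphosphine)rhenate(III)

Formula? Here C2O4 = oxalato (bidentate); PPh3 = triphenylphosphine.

Ca[ReBr(C2O4)Cl2(PPh3)]

Ligands: 1 bromo (Br, -1), 2 chloro (Cl, -1), 1 oxalato (C2O4, -2), 1 triphenylphosphine (PPh3, neutral). Ligand charge sum = -5.
Charge balance with calcium (+2) requires 1 complex ion per 1 calcium.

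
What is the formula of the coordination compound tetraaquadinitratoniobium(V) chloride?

[Nb(H2O)4(NO3)2]Cl3

Ligands: 2 nitrato (NO3, -1), 4 aqua (H2O, neutral). Ligand charge sum = -2.
Charge balance with chloride (-1) requires 1 complex ion per 3 chloride.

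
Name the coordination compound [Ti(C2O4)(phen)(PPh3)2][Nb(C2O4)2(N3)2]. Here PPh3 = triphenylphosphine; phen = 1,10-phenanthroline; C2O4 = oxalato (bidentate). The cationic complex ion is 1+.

Both ions are complex: the cation is named first with the plain metal name, the anion second with the -ate form; each ion's ligands are alphabetised independently.
The complex cation is given as 1+; its ligand charges sum to -2, so Ti = +3.
A 1:1 salt means the anion carries the equal and opposite charge, 1−.
Anion: ligand charges sum to -6; for the ion to be 1−, Nb = +5.

oxalato(1,10-phenanthroline)bis(triphenylphosphine)titanium(III) diazidodioxalatoniobate(V)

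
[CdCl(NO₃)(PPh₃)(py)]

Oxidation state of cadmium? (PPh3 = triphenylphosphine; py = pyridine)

No counter-ion: the bracketed complex is neutral.
Ligand charges: 1×NO3 = -1; 1×PPh3 neutral; 1×Cl = -1; 1×py neutral; sum -2.
Cd + (-2) = 0 ⇒ Cd is +2.

+2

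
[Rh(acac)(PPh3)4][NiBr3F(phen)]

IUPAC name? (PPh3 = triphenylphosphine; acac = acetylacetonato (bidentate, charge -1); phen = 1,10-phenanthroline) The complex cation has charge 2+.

(acetylacetonato)tetrakis(triphenylphosphine)rhodium(III) tribromofluoro(1,10-phenanthroline)nickelate(II)

The complex cation is given as 2+; its ligand charges sum to -1, so Rh = +3.
A 1:1 salt means the anion carries the equal and opposite charge, 2−.
Anion: ligand charges sum to -4; for the ion to be 2−, Ni = +2.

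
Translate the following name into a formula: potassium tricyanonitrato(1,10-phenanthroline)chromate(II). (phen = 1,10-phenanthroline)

Ligands: 1 nitrato (NO3, -1), 3 cyano (CN, -1), 1 1,10-phenanthroline (phen, neutral). Ligand charge sum = -4.
With Cr in oxidation state +2, the complex ion is [Cr...]^2−.
Charge balance with potassium (+1) requires 1 complex ion per 2 potassium.

K2[Cr(CN)3(NO3)(phen)]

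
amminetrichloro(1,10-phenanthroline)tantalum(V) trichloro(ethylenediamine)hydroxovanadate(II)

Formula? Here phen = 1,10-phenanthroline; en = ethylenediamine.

Cation [Ta…]: ligand charges -3, Ta(V) ⇒ ion charge 2+.
Anion [V…]: ligand charges -4, V(II) ⇒ ion charge 2−.
One 2+ cation balances one 2− anion.

[TaCl3(NH3)(phen)][VCl3(en)(OH)]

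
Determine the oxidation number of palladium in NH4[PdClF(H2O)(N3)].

1 ammonium outside the brackets (+1 each) → the complex ion is 1−.
Ligand charges: 1×F = -1; 1×H2O neutral; 1×Cl = -1; 1×N3 = -1; sum -3.
Pd + (-3) = 1− ⇒ Pd is +2.

+2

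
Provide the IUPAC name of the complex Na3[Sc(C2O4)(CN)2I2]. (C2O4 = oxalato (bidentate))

sodium dicyanodiiodooxalatoscandate(III)

The 3 sodium counter-ions carry a total charge of +3, so each complex ion is 3−.
Ligand charges: 1×oxalato (-2 each), 2×iodo (-1 each), 2×cyano (-1 each); total -6. So Sc + (-6) = 3−, giving Sc = +3.
Ligands are named alphabetically: cyano before iodo before oxalato.
The complex ion is anionic, so scandium takes the -ate form scandate(III).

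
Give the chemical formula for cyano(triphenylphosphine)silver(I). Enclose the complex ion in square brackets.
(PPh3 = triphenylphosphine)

[Ag(CN)(PPh3)]

Ligands: 1 triphenylphosphine (PPh3, neutral), 1 cyano (CN, -1). Ligand charge sum = -1.
With Ag in oxidation state +1, the complex ion is [Ag...].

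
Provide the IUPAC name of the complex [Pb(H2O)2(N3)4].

There is no counter-ion, so the complex is neutral overall.
Ligand charges: 4×azido (-1 each), 2×aqua (neutral); total -4. So Pb + (-4) = 0, giving Pb = +4.
Ligands are named alphabetically: aqua before azido.

diaquatetraazidolead(IV)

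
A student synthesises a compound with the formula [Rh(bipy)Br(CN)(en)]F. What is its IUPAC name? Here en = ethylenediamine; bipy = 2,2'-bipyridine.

The 1 fluoride counter-ion carries a total charge of -1, so each complex ion is 1+.
Ligand charges: 1×cyano (-1 each), 1×ethylenediamine (neutral), 1×bromo (-1 each), 1×2,2'-bipyridine (neutral); total -2. So Rh + (-2) = 1+, giving Rh = +3.
Ligands are named alphabetically: bipyridine before bromo before cyano before ethylenediamine.

(2,2'-bipyridine)bromocyano(ethylenediamine)rhodium(III) fluoride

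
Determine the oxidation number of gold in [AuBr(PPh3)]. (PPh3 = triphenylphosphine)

No counter-ion: the bracketed complex is neutral.
Ligand charges: 1×PPh3 neutral; 1×Br = -1; sum -1.
Au + (-1) = 0 ⇒ Au is +1.

+1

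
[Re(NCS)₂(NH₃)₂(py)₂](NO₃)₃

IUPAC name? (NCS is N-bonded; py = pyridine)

The 3 nitrate counter-ions carry a total charge of -3, so each complex ion is 3+.
Ligand charges: 2×ammine (neutral), 2×isothiocyanato (-1 each), 2×pyridine (neutral); total -2. So Re + (-2) = 3+, giving Re = +5.
Ligands are named alphabetically: ammine before isothiocyanato before pyridine.

diamminediisothiocyanatobis(pyridine)rhenium(V) nitrate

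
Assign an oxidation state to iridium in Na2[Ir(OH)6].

+4

2 sodium outside the brackets (+1 each) → the complex ion is 2−.
Ligand charges: 6×OH = -6; sum -6.
Ir + (-6) = 2− ⇒ Ir is +4.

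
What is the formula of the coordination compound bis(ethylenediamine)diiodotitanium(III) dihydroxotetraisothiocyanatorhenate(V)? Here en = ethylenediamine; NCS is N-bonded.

Cation [Ti…]: ligand charges -2, Ti(III) ⇒ ion charge 1+.
Anion [Re…]: ligand charges -6, Re(V) ⇒ ion charge 1−.

[Ti(en)2I2][Re(NCS)4(OH)2]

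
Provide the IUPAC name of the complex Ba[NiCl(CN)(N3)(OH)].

barium azidochlorocyanohydroxonickelate(II)

The 1 barium counter-ion carries a total charge of +2, so each complex ion is 2−.
Ligand charges: 1×chloro (-1 each), 1×hydroxo (-1 each), 1×azido (-1 each), 1×cyano (-1 each); total -4. So Ni + (-4) = 2−, giving Ni = +2.
Ligands are named alphabetically: azido before chloro before cyano before hydroxo.
The complex ion is anionic, so nickel takes the -ate form nickelate(II).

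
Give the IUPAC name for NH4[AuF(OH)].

ammonium fluorohydroxoaurate(I)

The 1 ammonium counter-ion carries a total charge of +1, so each complex ion is 1−.
Ligand charges: 1×hydroxo (-1 each), 1×fluoro (-1 each); total -2. So Au + (-2) = 1−, giving Au = +1.
Ligands are named alphabetically: fluoro before hydroxo.
The complex ion is anionic, so gold takes the -ate form aurate(I).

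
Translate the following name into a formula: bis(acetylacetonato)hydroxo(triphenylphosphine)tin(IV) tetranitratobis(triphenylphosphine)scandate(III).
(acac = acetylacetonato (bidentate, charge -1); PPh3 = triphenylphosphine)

[Sn(acac)2(OH)(PPh3)][Sc(NO3)4(PPh3)2]

Cation [Sn…]: ligand charges -3, Sn(IV) ⇒ ion charge 1+.
Anion [Sc…]: ligand charges -4, Sc(III) ⇒ ion charge 1−.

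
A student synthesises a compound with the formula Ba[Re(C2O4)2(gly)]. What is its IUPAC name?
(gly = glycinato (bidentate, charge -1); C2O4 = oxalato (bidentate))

The 1 barium counter-ion carries a total charge of +2, so each complex ion is 2−.
Ligand charges: 1×glycinato (-1 each), 2×oxalato (-2 each); total -5. So Re + (-5) = 2−, giving Re = +3.
The complex ion is anionic, so rhenium takes the -ate form rhenate(III).

barium (glycinato)dioxalatorhenate(III)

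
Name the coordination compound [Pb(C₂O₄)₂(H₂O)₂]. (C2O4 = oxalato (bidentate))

diaquadioxalatolead(IV)

There is no counter-ion, so the complex is neutral overall.
Ligand charges: 2×aqua (neutral), 2×oxalato (-2 each); total -4. So Pb + (-4) = 0, giving Pb = +4.
Ligands are named alphabetically: aqua before oxalato.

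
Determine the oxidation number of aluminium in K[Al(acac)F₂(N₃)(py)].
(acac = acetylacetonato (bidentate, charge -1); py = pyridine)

1 potassium outside the brackets (+1 each) → the complex ion is 1−.
Ligand charges: 1×acac = -1; 1×N3 = -1; 1×py neutral; 2×F = -2; sum -4.
Al + (-4) = 1− ⇒ Al is +3.

+3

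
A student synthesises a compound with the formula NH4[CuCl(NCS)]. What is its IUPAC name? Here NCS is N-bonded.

ammonium chloroisothiocyanatocuprate(I)

The 1 ammonium counter-ion carries a total charge of +1, so each complex ion is 1−.
Ligand charges: 1×chloro (-1 each), 1×isothiocyanato (-1 each); total -2. So Cu + (-2) = 1−, giving Cu = +1.
The complex ion is anionic, so copper takes the -ate form cuprate(I).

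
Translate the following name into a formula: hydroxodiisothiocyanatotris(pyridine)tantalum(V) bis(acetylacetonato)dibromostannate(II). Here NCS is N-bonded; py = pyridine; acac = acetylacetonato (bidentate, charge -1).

[Ta(NCS)2(OH)(py)3][Sn(acac)2Br2]

Cation [Ta…]: ligand charges -3, Ta(V) ⇒ ion charge 2+.
Anion [Sn…]: ligand charges -4, Sn(II) ⇒ ion charge 2−.
One 2+ cation balances one 2− anion.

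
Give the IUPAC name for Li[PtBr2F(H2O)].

lithium aquadibromofluoroplatinate(II)

The 1 lithium counter-ion carries a total charge of +1, so each complex ion is 1−.
Ligand charges: 1×fluoro (-1 each), 1×aqua (neutral), 2×bromo (-1 each); total -3. So Pt + (-3) = 1−, giving Pt = +2.
Ligands are named alphabetically: aqua before bromo before fluoro.
The complex ion is anionic, so platinum takes the -ate form platinate(II).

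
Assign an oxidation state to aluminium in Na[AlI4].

+3

1 sodium outside the brackets (+1 each) → the complex ion is 1−.
Ligand charges: 4×I = -4; sum -4.
Al + (-4) = 1− ⇒ Al is +3.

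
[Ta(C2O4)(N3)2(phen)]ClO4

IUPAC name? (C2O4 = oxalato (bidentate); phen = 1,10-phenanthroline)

diazidooxalato(1,10-phenanthroline)tantalum(V) perchlorate

The 1 perchlorate counter-ion carries a total charge of -1, so each complex ion is 1+.
Ligand charges: 1×oxalato (-2 each), 1×1,10-phenanthroline (neutral), 2×azido (-1 each); total -4. So Ta + (-4) = 1+, giving Ta = +5.
Ligands are named alphabetically: azido before oxalato before phenanthroline.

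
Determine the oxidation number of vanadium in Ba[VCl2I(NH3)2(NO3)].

1 barium outside the brackets (+2 each) → the complex ion is 2−.
Ligand charges: 1×I = -1; 2×Cl = -2; 2×NH3 neutral; 1×NO3 = -1; sum -4.
V + (-4) = 2− ⇒ V is +2.

+2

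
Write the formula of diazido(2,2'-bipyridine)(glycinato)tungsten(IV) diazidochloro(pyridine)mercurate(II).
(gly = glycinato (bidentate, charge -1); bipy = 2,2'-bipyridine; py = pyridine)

[W(bipy)(gly)(N3)2][HgCl(N3)2(py)]

Cation [W…]: ligand charges -3, W(IV) ⇒ ion charge 1+.
Anion [Hg…]: ligand charges -3, Hg(II) ⇒ ion charge 1−.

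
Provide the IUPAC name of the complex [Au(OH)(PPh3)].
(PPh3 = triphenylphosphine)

There is no counter-ion, so the complex is neutral overall.
Ligand charges: 1×triphenylphosphine (neutral), 1×hydroxo (-1 each); total -1. So Au + (-1) = 0, giving Au = +1.
Ligands are named alphabetically: hydroxo before triphenylphosphine.

hydroxo(triphenylphosphine)gold(I)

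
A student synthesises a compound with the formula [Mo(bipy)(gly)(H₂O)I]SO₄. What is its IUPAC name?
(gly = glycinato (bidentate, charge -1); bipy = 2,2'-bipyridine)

The 1 sulfate counter-ion carries a total charge of -2, so each complex ion is 2+.
Ligand charges: 1×iodo (-1 each), 1×glycinato (-1 each), 1×2,2'-bipyridine (neutral), 1×aqua (neutral); total -2. So Mo + (-2) = 2+, giving Mo = +4.
Ligands are named alphabetically: aqua before bipyridine before glycinato before iodo.

aqua(2,2'-bipyridine)(glycinato)iodomolybdenum(IV) sulfate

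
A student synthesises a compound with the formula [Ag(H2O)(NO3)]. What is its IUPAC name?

aquanitratosilver(I)

There is no counter-ion, so the complex is neutral overall.
Ligand charges: 1×aqua (neutral), 1×nitrato (-1 each); total -1. So Ag + (-1) = 0, giving Ag = +1.
Ligands are named alphabetically: aqua before nitrato.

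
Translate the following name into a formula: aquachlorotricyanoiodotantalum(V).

Ligands: 3 cyano (CN, -1), 1 iodo (I, -1), 1 chloro (Cl, -1), 1 aqua (H2O, neutral). Ligand charge sum = -5.
With Ta in oxidation state +5, the complex ion is [Ta...].

[TaCl(CN)3(H2O)I]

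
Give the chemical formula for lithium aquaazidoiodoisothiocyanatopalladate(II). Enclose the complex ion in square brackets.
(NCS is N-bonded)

Ligands: 1 azido (N3, -1), 1 aqua (H2O, neutral), 1 iodo (I, -1), 1 isothiocyanato (NCS, -1). Ligand charge sum = -3.
With Pd in oxidation state +2, the complex ion is [Pd...]^1−.
Charge balance with lithium (+1) requires 1 complex ion per 1 lithium.

Li[Pd(H2O)I(N3)(NCS)]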